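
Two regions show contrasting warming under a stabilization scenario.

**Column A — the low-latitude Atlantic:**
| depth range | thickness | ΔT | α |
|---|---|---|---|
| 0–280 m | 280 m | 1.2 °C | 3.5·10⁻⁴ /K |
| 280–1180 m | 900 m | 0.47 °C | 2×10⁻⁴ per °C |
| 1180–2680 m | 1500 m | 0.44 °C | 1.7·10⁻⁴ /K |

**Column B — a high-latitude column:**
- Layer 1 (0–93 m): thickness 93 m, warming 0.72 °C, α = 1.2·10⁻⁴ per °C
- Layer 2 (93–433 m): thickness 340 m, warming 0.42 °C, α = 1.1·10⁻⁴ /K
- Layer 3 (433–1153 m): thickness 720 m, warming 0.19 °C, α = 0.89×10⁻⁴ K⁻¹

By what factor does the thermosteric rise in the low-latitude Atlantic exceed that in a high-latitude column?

A 3.5×10⁻⁴ × 1.2 × 280 = 0.11760 m
A Layer 2: 0.47 × 900 × 2×10⁻⁴ = 0.08460 m
A 1180–2680 m: 0.44 × 1500 × 1.7×10⁻⁴ = 0.11220 m
A total: 0.31440 m
B Layer 1: 1.2×10⁻⁴ × 93 × 0.72 = 0.0080352 m
B 340 × 1.1×10⁻⁴ × 0.42 = 0.015708 m
B Layer 3: 0.19 × 720 × 0.89×10⁻⁴ = 0.0121752 m
B total: 0.0359184 m
Ratio: 0.31440 / 0.0359184 ≈ 8.753

a factor of 8.8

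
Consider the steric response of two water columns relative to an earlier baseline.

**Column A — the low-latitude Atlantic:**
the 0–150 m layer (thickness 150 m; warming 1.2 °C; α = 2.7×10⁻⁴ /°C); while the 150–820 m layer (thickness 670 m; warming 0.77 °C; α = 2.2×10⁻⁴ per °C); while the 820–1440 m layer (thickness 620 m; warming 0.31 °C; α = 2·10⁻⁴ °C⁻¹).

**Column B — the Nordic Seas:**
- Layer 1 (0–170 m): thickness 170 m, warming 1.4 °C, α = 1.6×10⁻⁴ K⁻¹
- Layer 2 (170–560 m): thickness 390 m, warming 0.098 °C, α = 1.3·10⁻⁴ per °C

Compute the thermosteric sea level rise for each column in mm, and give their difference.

A 2.7×10⁻⁴ × 1.2 × 150 = 0.04860 m
A Layer 2: 2.2×10⁻⁴ × 0.77 × 670 = 0.113498 m
A Layer 3: 620 × 0.31 × 2×10⁻⁴ = 0.03844 m
A total: 0.200538 m
B Layer 1: 170 × 1.6×10⁻⁴ × 1.4 = 0.03808 m
B Layer 2: 1.3×10⁻⁴ × 0.098 × 390 = 0.0049686 m
B total: 0.0430486 m
Difference: 0.200538 − 0.0430486 = 0.1574894 m

Δh_A ≈ 200 mm, Δh_B ≈ 43 mm; difference ≈ 160 mm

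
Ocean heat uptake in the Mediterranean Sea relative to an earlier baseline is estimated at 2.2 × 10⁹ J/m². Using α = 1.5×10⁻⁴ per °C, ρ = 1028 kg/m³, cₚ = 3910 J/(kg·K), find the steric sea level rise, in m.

Δh = αQ/(ρcₚ) = 1.5×10⁻⁴ × 2.2×10⁹ / (1028 × 3910) ≈ 0.08210 m

0.0821 m of thermosteric rise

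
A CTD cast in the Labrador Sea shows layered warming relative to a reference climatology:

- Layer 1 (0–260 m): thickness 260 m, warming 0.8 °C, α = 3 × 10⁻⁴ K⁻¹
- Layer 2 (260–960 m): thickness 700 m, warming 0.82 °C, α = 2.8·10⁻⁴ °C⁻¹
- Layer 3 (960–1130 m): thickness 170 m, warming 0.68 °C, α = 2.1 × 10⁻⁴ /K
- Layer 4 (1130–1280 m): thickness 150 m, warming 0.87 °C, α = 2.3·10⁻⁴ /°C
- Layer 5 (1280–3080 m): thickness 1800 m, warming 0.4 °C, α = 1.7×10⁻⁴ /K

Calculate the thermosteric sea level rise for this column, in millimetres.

Δh ≈ 400 mm

Layer 1: 3×10⁻⁴ × 260 × 0.8 = 0.06240 m
2.8×10⁻⁴ × 700 × 0.82 = 0.16072 m
170 × 0.68 × 2.1×10⁻⁴ = 0.024276 m
1130–1280 m: 0.87 × 150 × 2.3×10⁻⁴ = 0.030015 m
1800 × 1.7×10⁻⁴ × 0.4 = 0.12240 m
Δh = 0.06240 + 0.16072 + 0.024276 + 0.030015 + 0.12240 = 0.399811 m ≈ 400 mm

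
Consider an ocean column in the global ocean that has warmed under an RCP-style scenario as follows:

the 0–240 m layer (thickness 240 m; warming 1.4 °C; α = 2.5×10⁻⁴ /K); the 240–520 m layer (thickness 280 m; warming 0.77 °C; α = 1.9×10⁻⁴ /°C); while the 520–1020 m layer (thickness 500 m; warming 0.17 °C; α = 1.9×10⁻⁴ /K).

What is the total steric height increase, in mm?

about 140 mm

0–240 m: 240 × 2.5×10⁻⁴ × 1.4 = 0.08400 m
240–520 m: 280 × 0.77 × 1.9×10⁻⁴ = 0.040964 m
Layer 3: 500 × 1.9×10⁻⁴ × 0.17 = 0.01615 m
Δh = 0.08400 + 0.040964 + 0.01615 = 0.141114 m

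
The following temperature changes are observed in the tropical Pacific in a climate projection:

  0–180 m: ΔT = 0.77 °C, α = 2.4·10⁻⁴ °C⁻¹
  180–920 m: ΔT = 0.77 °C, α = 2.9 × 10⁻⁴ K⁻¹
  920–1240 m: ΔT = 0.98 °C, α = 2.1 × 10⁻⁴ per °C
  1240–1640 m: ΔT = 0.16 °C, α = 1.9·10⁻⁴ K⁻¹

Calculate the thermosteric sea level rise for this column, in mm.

277 mm

Layer 1: 2.4×10⁻⁴ × 0.77 × 180 = 0.033264 m
Layer 2: 740 × 0.77 × 2.9×10⁻⁴ = 0.165242 m
2.1×10⁻⁴ × 0.98 × 320 = 0.065856 m
0.16 × 1.9×10⁻⁴ × 400 = 0.01216 m
Δh = 0.033264 + 0.165242 + 0.065856 + 0.01216 = 0.276522 m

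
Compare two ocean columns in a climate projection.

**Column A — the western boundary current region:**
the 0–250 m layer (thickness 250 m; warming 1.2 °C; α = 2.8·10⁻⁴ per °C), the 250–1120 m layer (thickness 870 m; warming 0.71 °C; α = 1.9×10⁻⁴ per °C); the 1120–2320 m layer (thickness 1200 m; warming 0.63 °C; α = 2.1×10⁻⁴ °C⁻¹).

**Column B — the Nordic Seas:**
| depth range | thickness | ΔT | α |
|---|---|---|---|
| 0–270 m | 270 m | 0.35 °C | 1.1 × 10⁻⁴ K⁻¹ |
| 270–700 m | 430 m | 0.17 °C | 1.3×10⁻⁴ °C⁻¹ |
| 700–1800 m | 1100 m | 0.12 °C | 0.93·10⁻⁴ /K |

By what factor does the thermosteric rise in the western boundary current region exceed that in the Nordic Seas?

A 2.8×10⁻⁴ × 1.2 × 250 = 0.08400 m
A 250–1120 m: 870 × 0.71 × 1.9×10⁻⁴ = 0.117363 m
A Layer 3: 2.1×10⁻⁴ × 1200 × 0.63 = 0.15876 m
A total: 0.360123 m
B 1.1×10⁻⁴ × 270 × 0.35 = 0.010395 m
B Layer 2: 430 × 0.17 × 1.3×10⁻⁴ = 0.009503 m
B 0.12 × 1100 × 0.93×10⁻⁴ = 0.012276 m
B total: 0.032174 m
Ratio: 0.360123 / 0.032174 ≈ 11.19

11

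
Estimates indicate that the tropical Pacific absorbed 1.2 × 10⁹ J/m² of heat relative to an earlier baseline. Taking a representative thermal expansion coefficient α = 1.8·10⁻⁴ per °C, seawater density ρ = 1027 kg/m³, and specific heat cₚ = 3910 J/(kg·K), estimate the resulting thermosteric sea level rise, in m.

Δh = αQ/(ρcₚ) = 1.8×10⁻⁴ × 1.2×10⁹ / (1027 × 3910) ≈ 0.053791 m

Δh = 0.054 m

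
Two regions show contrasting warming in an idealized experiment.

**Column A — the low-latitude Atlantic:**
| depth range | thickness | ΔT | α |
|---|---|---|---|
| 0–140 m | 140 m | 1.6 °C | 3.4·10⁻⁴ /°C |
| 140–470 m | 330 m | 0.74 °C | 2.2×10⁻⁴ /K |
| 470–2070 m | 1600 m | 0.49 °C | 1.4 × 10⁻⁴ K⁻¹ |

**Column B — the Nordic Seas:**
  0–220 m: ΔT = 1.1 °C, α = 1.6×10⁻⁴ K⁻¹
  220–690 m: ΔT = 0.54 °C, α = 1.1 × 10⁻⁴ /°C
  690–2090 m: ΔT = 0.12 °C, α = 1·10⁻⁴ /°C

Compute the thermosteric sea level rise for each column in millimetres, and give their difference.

A 1.6 × 3.4×10⁻⁴ × 140 = 0.07616 m
A 330 × 2.2×10⁻⁴ × 0.74 = 0.053724 m
A Layer 3: 1.4×10⁻⁴ × 1600 × 0.49 = 0.10976 m
A total: 0.239644 m
B Layer 1: 1.6×10⁻⁴ × 220 × 1.1 = 0.03872 m
B 470 × 0.54 × 1.1×10⁻⁴ = 0.027918 m
B 690–2090 m: 0.12 × 1400 × 1×10⁻⁴ = 0.01680 m
B total: 0.083438 m
Difference: 0.239644 − 0.083438 = 0.156206 m

Δh_A ≈ 240 mm, Δh_B ≈ 83.4 mm; difference ≈ 156 mm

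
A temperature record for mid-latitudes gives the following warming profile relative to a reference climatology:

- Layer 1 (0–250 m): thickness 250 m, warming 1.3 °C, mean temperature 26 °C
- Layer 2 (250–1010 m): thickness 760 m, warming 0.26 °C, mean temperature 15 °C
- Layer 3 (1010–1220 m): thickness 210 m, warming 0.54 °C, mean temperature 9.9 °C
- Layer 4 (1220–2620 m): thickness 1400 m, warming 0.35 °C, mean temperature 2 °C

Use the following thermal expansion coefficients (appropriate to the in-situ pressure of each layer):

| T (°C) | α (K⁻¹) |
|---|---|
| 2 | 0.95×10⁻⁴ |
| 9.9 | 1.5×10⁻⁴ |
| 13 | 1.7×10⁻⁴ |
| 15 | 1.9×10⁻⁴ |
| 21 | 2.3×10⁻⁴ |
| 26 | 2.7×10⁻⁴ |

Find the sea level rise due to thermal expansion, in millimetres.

189 mm of thermosteric rise

Layer 1 at 26 °C → α = 2.7×10⁻⁴ K⁻¹
Layer 2 at 15 °C → α = 1.9×10⁻⁴ K⁻¹
Layer 3 at 9.9 °C → α = 1.5×10⁻⁴ K⁻¹
Layer 4 at 2 °C → α = 0.95×10⁻⁴ K⁻¹
0–250 m: 2.7×10⁻⁴ × 1.3 × 250 = 0.08775 m
250–1010 m: 0.26 × 1.9×10⁻⁴ × 760 = 0.037544 m
Layer 3: 1.5×10⁻⁴ × 210 × 0.54 = 0.01701 m
1220–2620 m: 0.95×10⁻⁴ × 0.35 × 1400 = 0.04655 m
Δh = 0.08775 + 0.037544 + 0.01701 + 0.04655 = 0.188854 m ≈ 189 mm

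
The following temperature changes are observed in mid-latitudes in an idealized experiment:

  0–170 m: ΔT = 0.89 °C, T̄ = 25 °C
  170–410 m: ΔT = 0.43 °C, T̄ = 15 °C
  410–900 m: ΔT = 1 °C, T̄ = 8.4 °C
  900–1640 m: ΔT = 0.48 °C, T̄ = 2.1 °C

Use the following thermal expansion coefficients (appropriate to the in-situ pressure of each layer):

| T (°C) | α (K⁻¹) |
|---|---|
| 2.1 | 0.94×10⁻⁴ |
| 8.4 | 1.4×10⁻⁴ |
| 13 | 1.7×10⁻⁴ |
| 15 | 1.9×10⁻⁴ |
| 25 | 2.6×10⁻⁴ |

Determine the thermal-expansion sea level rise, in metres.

Layer 1 at 25 °C → α = 2.6×10⁻⁴ K⁻¹
Layer 2 at 15 °C → α = 1.9×10⁻⁴ K⁻¹
Layer 3 at 8.4 °C → α = 1.4×10⁻⁴ K⁻¹
Layer 4 at 2.1 °C → α = 0.94×10⁻⁴ K⁻¹
Layer 1: 2.6×10⁻⁴ × 0.89 × 170 = 0.039338 m
Layer 2: 240 × 1.9×10⁻⁴ × 0.43 = 0.019608 m
410–900 m: 1 × 490 × 1.4×10⁻⁴ = 0.06860 m
740 × 0.48 × 0.94×10⁻⁴ = 0.0333888 m
Δh = 0.039338 + 0.019608 + 0.06860 + 0.0333888 = 0.1609348 m ≈ 0.161 m

0.161 m of thermosteric rise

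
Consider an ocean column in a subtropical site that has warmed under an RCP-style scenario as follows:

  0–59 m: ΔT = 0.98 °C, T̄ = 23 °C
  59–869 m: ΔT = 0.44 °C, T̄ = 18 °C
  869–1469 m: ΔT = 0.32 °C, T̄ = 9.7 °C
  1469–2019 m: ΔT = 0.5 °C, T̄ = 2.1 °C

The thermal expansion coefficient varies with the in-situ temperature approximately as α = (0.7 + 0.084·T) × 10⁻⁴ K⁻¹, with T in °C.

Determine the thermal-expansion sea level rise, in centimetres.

Layer 1: α = (0.7 + 0.084×23)×10⁻⁴ = 2.632×10⁻⁴ K⁻¹
Layer 2: α = (0.7 + 0.084×18)×10⁻⁴ = 2.212×10⁻⁴ K⁻¹
Layer 3: α = (0.7 + 0.084×9.7)×10⁻⁴ = 1.5148×10⁻⁴ K⁻¹
Layer 4: α = (0.7 + 0.084×2.1)×10⁻⁴ = 0.8764×10⁻⁴ K⁻¹
0.98 × 59 × 2.632×10⁻⁴ = 0.015218224 m
810 × 0.44 × 2.212×10⁻⁴ = 0.07883568 m
1.5148×10⁻⁴ × 600 × 0.32 = 0.02908416 m
Layer 4: 0.5 × 0.8764×10⁻⁴ × 550 = 0.024101 m
Δh = 0.015218224 + 0.07883568 + 0.02908416 + 0.024101 = 0.147239064 m ≈ 15 cm

about 15 cm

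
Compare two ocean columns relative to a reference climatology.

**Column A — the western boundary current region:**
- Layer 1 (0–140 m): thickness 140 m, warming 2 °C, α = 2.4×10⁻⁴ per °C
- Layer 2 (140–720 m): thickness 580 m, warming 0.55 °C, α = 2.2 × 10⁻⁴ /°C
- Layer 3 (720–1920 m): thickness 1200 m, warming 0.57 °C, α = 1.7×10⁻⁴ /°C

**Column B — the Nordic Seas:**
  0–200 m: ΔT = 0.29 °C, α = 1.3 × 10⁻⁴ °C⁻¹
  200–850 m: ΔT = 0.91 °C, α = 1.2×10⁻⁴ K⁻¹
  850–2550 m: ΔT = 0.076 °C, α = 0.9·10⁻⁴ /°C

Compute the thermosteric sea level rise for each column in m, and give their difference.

A 0–140 m: 140 × 2 × 2.4×10⁻⁴ = 0.06720 m
A 140–720 m: 0.55 × 2.2×10⁻⁴ × 580 = 0.07018 m
A 0.57 × 1.7×10⁻⁴ × 1200 = 0.11628 m
A total: 0.25366 m
B Layer 1: 1.3×10⁻⁴ × 200 × 0.29 = 0.00754 m
B 0.91 × 1.2×10⁻⁴ × 650 = 0.07098 m
B 1700 × 0.9×10⁻⁴ × 0.076 = 0.011628 m
B total: 0.090148 m
Difference: 0.25366 − 0.090148 = 0.163512 m

A: 0.25 m; B: 0.090 m; difference 0.16 m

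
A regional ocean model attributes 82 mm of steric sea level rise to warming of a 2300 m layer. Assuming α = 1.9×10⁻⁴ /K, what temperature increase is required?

ΔT ≈ 0.19 °C

ΔT = Δh/(αH) = 0.082 / (1.9×10⁻⁴ × 2300) ≈ 0.1876 °C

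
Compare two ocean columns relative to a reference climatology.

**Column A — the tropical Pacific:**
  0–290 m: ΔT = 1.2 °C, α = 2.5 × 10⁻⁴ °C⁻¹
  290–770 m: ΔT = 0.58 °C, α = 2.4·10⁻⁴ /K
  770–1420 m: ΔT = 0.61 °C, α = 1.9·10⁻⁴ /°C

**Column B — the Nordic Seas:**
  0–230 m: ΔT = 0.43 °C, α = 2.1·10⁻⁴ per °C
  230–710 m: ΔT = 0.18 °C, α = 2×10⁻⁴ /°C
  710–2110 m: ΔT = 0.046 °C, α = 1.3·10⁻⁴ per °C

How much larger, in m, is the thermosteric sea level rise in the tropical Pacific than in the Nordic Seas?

A 1.2 × 290 × 2.5×10⁻⁴ = 0.08700 m
A Layer 2: 480 × 0.58 × 2.4×10⁻⁴ = 0.066816 m
A 770–1420 m: 0.61 × 1.9×10⁻⁴ × 650 = 0.075335 m
A total: 0.229151 m
B 0.43 × 230 × 2.1×10⁻⁴ = 0.020769 m
B Layer 2: 2×10⁻⁴ × 0.18 × 480 = 0.01728 m
B 1400 × 1.3×10⁻⁴ × 0.046 = 0.008372 m
B total: 0.046421 m
Difference: 0.229151 − 0.046421 = 0.18273 m

Δh_A − Δh_B ≈ 0.18 m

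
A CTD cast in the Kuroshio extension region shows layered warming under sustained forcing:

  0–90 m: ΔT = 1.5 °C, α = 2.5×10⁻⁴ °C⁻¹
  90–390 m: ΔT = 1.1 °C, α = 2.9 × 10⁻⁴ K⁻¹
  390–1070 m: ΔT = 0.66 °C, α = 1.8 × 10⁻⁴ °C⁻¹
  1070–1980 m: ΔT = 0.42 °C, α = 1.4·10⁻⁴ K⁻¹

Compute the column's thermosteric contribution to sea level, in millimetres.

0–90 m: 1.5 × 90 × 2.5×10⁻⁴ = 0.03375 m
1.1 × 2.9×10⁻⁴ × 300 = 0.09570 m
Layer 3: 680 × 1.8×10⁻⁴ × 0.66 = 0.080784 m
1070–1980 m: 910 × 1.4×10⁻⁴ × 0.42 = 0.053508 m
Δh = 0.03375 + 0.09570 + 0.080784 + 0.053508 = 0.263742 m

264 mm of thermosteric rise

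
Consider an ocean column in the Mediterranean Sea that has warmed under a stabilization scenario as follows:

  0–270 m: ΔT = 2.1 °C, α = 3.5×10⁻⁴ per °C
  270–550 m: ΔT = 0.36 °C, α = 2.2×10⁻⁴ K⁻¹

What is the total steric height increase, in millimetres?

2.1 × 3.5×10⁻⁴ × 270 = 0.19845 m
Layer 2: 280 × 0.36 × 2.2×10⁻⁴ = 0.022176 m
Δh = 0.19845 + 0.022176 = 0.220626 m ≈ 221 mm

221 mm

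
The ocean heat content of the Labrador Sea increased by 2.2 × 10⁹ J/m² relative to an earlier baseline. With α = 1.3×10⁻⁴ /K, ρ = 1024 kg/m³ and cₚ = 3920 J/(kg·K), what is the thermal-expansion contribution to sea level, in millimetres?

71.2 mm

Δh = αQ/(ρcₚ) = 1.3×10⁻⁴ × 2.2×10⁹ / (1024 × 3920) ≈ 0.071249 m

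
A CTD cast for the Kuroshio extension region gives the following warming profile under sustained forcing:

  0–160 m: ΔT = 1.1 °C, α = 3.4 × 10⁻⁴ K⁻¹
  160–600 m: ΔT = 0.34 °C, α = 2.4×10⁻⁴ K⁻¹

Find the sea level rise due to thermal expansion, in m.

Δh = 0.0957 m

Layer 1: 160 × 1.1 × 3.4×10⁻⁴ = 0.05984 m
440 × 2.4×10⁻⁴ × 0.34 = 0.035904 m
Δh = 0.05984 + 0.035904 = 0.095744 m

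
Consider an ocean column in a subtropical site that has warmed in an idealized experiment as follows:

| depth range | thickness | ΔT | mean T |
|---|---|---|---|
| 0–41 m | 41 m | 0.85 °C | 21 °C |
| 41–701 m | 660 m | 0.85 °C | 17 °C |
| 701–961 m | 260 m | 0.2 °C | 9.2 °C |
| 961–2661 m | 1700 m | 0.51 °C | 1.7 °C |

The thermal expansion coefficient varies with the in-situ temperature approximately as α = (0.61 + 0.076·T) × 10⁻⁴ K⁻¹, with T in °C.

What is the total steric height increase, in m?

Δh ≈ 0.185 m

Layer 1: α = (0.61 + 0.076×21)×10⁻⁴ = 2.206×10⁻⁴ K⁻¹
Layer 2: α = (0.61 + 0.076×17)×10⁻⁴ = 1.902×10⁻⁴ K⁻¹
Layer 3: α = (0.61 + 0.076×9.2)×10⁻⁴ = 1.3092×10⁻⁴ K⁻¹
Layer 4: α = (0.61 + 0.076×1.7)×10⁻⁴ = 0.7392×10⁻⁴ K⁻¹
0–41 m: 41 × 0.85 × 2.206×10⁻⁴ = 0.00768791 m
41–701 m: 1.902×10⁻⁴ × 0.85 × 660 = 0.1067022 m
Layer 3: 1.3092×10⁻⁴ × 260 × 0.2 = 0.00680784 m
Layer 4: 1700 × 0.7392×10⁻⁴ × 0.51 = 0.06408864 m
Δh = 0.00768791 + 0.1067022 + 0.00680784 + 0.06408864 = 0.18528659 m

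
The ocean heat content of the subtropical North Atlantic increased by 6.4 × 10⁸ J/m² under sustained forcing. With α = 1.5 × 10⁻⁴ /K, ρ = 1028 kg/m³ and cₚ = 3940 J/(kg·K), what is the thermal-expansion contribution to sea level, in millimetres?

about 24 mm

Δh = αQ/(ρcₚ) = 1.5×10⁻⁴ × 6.4×10⁸ / (1028 × 3940) ≈ 0.023702 m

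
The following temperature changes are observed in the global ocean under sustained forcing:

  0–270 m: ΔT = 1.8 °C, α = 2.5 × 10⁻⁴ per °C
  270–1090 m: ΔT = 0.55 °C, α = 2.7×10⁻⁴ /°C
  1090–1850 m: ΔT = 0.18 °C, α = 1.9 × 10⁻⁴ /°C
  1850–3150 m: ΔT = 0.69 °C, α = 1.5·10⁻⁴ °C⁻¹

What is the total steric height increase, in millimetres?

404 mm

0–270 m: 1.8 × 270 × 2.5×10⁻⁴ = 0.12150 m
Layer 2: 2.7×10⁻⁴ × 0.55 × 820 = 0.12177 m
Layer 3: 760 × 0.18 × 1.9×10⁻⁴ = 0.025992 m
1850–3150 m: 0.69 × 1.5×10⁻⁴ × 1300 = 0.13455 m
Δh = 0.12150 + 0.12177 + 0.025992 + 0.13455 = 0.403812 m ≈ 404 mm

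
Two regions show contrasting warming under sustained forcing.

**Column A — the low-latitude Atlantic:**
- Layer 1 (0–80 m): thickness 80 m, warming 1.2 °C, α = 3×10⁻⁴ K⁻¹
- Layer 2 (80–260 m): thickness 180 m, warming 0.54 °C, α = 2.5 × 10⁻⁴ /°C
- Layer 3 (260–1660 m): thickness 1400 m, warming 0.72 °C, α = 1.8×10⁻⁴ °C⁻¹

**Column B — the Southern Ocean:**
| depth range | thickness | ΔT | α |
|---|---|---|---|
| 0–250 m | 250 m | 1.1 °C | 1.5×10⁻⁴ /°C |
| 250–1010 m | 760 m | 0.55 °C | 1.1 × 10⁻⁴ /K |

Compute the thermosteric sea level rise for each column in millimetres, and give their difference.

A 0–80 m: 1.2 × 80 × 3×10⁻⁴ = 0.02880 m
A 80–260 m: 2.5×10⁻⁴ × 0.54 × 180 = 0.02430 m
A Layer 3: 1400 × 1.8×10⁻⁴ × 0.72 = 0.18144 m
A total: 0.23454 m
B 1.5×10⁻⁴ × 250 × 1.1 = 0.04125 m
B Layer 2: 760 × 1.1×10⁻⁴ × 0.55 = 0.04598 m
B total: 0.08723 m
Difference: 0.23454 − 0.08723 = 0.14731 m

A: 235 mm; B: 87.2 mm; difference 147 mm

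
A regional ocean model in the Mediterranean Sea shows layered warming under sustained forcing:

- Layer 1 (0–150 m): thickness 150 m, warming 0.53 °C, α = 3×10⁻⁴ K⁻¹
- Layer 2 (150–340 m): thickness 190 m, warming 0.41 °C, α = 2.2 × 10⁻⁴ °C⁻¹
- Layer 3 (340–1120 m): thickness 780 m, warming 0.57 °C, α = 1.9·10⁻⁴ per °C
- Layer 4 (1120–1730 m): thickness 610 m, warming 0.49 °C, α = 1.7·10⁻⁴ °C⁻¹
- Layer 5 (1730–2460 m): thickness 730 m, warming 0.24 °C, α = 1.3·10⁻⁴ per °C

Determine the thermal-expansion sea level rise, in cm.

Layer 1: 3×10⁻⁴ × 150 × 0.53 = 0.02385 m
150–340 m: 0.41 × 2.2×10⁻⁴ × 190 = 0.017138 m
Layer 3: 0.57 × 780 × 1.9×10⁻⁴ = 0.084474 m
1120–1730 m: 1.7×10⁻⁴ × 0.49 × 610 = 0.050813 m
1730–2460 m: 1.3×10⁻⁴ × 730 × 0.24 = 0.022776 m
Δh = 0.02385 + 0.017138 + 0.084474 + 0.050813 + 0.022776 = 0.199051 m ≈ 19.9 cm

Δh = 19.9 cm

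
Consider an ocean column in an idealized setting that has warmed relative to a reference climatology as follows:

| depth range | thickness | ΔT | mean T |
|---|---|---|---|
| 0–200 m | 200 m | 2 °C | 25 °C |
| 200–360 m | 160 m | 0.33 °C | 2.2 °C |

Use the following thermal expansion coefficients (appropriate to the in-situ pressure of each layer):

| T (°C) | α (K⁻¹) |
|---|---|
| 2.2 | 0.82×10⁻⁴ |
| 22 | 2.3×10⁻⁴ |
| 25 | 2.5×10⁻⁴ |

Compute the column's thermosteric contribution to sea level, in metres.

Layer 1 at 25 °C → α = 2.5×10⁻⁴ K⁻¹
Layer 2 at 2.2 °C → α = 0.82×10⁻⁴ K⁻¹
2.5×10⁻⁴ × 2 × 200 = 0.10000 m
200–360 m: 0.82×10⁻⁴ × 160 × 0.33 = 0.0043296 m
Δh = 0.10000 + 0.0043296 = 0.1043296 m

0.104 m of thermosteric rise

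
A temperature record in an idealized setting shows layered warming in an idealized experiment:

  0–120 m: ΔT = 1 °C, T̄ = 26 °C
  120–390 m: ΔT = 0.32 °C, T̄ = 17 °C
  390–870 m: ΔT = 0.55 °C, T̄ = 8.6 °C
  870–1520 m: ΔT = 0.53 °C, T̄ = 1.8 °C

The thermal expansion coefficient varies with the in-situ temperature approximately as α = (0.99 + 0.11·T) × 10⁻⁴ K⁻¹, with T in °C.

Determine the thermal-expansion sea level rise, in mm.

Layer 1: α = (0.99 + 0.11×26)×10⁻⁴ = 3.85×10⁻⁴ K⁻¹
Layer 2: α = (0.99 + 0.11×17)×10⁻⁴ = 2.86×10⁻⁴ K⁻¹
Layer 3: α = (0.99 + 0.11×8.6)×10⁻⁴ = 1.936×10⁻⁴ K⁻¹
Layer 4: α = (0.99 + 0.11×1.8)×10⁻⁴ = 1.188×10⁻⁴ K⁻¹
Layer 1: 120 × 3.85×10⁻⁴ × 1 = 0.04620 m
120–390 m: 0.32 × 2.86×10⁻⁴ × 270 = 0.0247104 m
0.55 × 480 × 1.936×10⁻⁴ = 0.0511104 m
650 × 0.53 × 1.188×10⁻⁴ = 0.0409266 m
Δh = 0.04620 + 0.0247104 + 0.0511104 + 0.0409266 = 0.1629474 m

Δh = 163 mm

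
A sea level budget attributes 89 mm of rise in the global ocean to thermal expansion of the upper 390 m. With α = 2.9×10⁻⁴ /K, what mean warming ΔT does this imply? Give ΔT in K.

ΔT = Δh/(αH) = 0.089 / (2.9×10⁻⁴ × 390) ≈ 0.7869 K

0.787 K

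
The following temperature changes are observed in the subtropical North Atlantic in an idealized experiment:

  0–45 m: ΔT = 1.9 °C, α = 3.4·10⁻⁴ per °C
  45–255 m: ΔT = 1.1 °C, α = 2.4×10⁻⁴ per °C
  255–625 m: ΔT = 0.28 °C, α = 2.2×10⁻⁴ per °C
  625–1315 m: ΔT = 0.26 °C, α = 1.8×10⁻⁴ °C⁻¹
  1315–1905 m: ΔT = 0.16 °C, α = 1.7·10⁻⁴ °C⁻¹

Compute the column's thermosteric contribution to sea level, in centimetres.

3.4×10⁻⁴ × 45 × 1.9 = 0.02907 m
2.4×10⁻⁴ × 1.1 × 210 = 0.05544 m
255–625 m: 370 × 0.28 × 2.2×10⁻⁴ = 0.022792 m
1.8×10⁻⁴ × 0.26 × 690 = 0.032292 m
1315–1905 m: 0.16 × 590 × 1.7×10⁻⁴ = 0.016048 m
Δh = 0.02907 + 0.05544 + 0.022792 + 0.032292 + 0.016048 = 0.155642 m

15.6 cm of thermosteric rise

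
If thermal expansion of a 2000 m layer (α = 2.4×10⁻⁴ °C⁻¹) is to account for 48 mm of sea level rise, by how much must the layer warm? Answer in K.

ΔT = Δh/(αH) = 0.048 / (2.4×10⁻⁴ × 2000) = 0.1000 K

0.10 K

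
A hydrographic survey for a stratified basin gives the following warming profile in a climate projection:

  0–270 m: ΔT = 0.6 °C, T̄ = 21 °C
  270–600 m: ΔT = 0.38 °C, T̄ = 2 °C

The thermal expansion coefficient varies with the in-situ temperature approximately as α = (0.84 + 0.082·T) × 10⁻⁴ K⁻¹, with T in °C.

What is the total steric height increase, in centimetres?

Layer 1: α = (0.84 + 0.082×21)×10⁻⁴ = 2.562×10⁻⁴ K⁻¹
Layer 2: α = (0.84 + 0.082×2)×10⁻⁴ = 1.004×10⁻⁴ K⁻¹
Layer 1: 270 × 2.562×10⁻⁴ × 0.6 = 0.0415044 m
270–600 m: 330 × 1.004×10⁻⁴ × 0.38 = 0.01259016 m
Δh = 0.0415044 + 0.01259016 = 0.05409456 m ≈ 5.41 cm

Δh ≈ 5.41 cm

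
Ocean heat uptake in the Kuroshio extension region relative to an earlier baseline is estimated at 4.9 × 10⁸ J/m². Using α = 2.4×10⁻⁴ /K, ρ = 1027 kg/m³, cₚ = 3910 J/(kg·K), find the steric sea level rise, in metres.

Δh ≈ 0.029 m

Δh = αQ/(ρcₚ) = 2.4×10⁻⁴ × 4.9×10⁸ / (1027 × 3910) ≈ 0.029286 m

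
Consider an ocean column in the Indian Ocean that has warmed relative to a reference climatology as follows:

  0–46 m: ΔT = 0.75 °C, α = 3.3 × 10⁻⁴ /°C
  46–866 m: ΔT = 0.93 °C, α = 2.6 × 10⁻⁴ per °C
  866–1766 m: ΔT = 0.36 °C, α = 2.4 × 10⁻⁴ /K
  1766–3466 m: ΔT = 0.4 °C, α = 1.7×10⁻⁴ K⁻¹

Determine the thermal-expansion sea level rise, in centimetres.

Layer 1: 46 × 3.3×10⁻⁴ × 0.75 = 0.011385 m
46–866 m: 2.6×10⁻⁴ × 820 × 0.93 = 0.198276 m
Layer 3: 900 × 2.4×10⁻⁴ × 0.36 = 0.07776 m
1766–3466 m: 1.7×10⁻⁴ × 1700 × 0.4 = 0.11560 m
Δh = 0.011385 + 0.198276 + 0.07776 + 0.11560 = 0.403021 m ≈ 40.3 cm

about 40.3 cm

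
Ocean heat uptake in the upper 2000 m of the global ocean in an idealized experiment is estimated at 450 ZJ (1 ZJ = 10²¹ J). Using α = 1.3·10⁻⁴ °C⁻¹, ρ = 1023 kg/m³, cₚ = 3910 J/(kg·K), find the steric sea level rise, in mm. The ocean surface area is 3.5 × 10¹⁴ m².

Per unit area: Q = 450×10²¹ / (3.5×10¹⁴) ≈ 1.286×10⁹ J/m²
Δh = αQ/(ρcₚ) = 1.3×10⁻⁴ × 1.286×10⁹ / (1023 × 3910) ≈ 0.041796 m

42 mm of thermosteric rise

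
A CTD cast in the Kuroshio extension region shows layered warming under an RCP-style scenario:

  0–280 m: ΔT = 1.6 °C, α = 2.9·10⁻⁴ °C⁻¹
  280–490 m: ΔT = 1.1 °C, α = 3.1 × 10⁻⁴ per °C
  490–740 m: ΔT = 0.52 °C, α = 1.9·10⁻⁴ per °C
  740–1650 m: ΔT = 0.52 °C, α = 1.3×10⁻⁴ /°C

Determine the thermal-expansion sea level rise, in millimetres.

0–280 m: 1.6 × 280 × 2.9×10⁻⁴ = 0.12992 m
Layer 2: 210 × 1.1 × 3.1×10⁻⁴ = 0.07161 m
Layer 3: 250 × 0.52 × 1.9×10⁻⁴ = 0.02470 m
740–1650 m: 0.52 × 1.3×10⁻⁴ × 910 = 0.061516 m
Δh = 0.12992 + 0.07161 + 0.02470 + 0.061516 = 0.287746 m ≈ 288 mm

288 mm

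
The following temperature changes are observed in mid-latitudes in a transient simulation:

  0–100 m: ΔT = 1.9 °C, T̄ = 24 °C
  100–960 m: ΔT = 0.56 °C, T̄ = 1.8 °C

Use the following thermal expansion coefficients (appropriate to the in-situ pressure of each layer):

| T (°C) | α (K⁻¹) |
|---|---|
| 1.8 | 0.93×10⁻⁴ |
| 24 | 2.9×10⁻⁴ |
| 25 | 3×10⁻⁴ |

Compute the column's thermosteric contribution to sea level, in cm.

Layer 1 at 24 °C → α = 2.9×10⁻⁴ K⁻¹
Layer 2 at 1.8 °C → α = 0.93×10⁻⁴ K⁻¹
1.9 × 100 × 2.9×10⁻⁴ = 0.05510 m
0.56 × 0.93×10⁻⁴ × 860 = 0.0447888 m
Δh = 0.05510 + 0.0447888 = 0.0998888 m

10 cm of thermosteric rise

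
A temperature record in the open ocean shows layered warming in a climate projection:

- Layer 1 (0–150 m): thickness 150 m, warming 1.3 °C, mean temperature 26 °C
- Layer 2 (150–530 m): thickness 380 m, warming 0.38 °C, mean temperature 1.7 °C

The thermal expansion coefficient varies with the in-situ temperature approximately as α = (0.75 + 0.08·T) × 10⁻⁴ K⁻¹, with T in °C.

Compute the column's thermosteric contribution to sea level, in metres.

Layer 1: α = (0.75 + 0.08×26)×10⁻⁴ = 2.83×10⁻⁴ K⁻¹
Layer 2: α = (0.75 + 0.08×1.7)×10⁻⁴ = 0.886×10⁻⁴ K⁻¹
Layer 1: 2.83×10⁻⁴ × 150 × 1.3 = 0.055185 m
150–530 m: 380 × 0.38 × 0.886×10⁻⁴ = 0.01279384 m
Δh = 0.055185 + 0.01279384 = 0.06797884 m

0.0680 m of thermosteric rise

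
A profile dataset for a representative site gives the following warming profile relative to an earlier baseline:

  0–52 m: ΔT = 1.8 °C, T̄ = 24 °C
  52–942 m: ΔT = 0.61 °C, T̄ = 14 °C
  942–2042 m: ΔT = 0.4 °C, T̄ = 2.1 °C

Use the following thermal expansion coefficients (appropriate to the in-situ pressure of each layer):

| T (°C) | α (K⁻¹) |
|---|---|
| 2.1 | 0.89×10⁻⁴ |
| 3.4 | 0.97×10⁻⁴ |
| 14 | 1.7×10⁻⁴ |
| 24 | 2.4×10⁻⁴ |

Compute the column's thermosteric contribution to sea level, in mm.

154 mm

Layer 1 at 24 °C → α = 2.4×10⁻⁴ K⁻¹
Layer 2 at 14 °C → α = 1.7×10⁻⁴ K⁻¹
Layer 3 at 2.1 °C → α = 0.89×10⁻⁴ K⁻¹
1.8 × 52 × 2.4×10⁻⁴ = 0.022464 m
52–942 m: 0.61 × 890 × 1.7×10⁻⁴ = 0.092293 m
0.4 × 1100 × 0.89×10⁻⁴ = 0.03916 m
Δh = 0.022464 + 0.092293 + 0.03916 = 0.153917 m ≈ 154 mm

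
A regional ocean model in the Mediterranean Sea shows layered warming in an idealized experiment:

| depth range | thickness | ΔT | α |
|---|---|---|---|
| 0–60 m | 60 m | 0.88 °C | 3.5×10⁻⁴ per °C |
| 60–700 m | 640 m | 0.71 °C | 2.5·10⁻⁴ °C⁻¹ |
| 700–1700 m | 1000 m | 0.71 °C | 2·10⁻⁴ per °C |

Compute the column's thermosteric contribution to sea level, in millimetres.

274 mm

3.5×10⁻⁴ × 60 × 0.88 = 0.01848 m
0.71 × 640 × 2.5×10⁻⁴ = 0.11360 m
1000 × 2×10⁻⁴ × 0.71 = 0.14200 m
Δh = 0.01848 + 0.11360 + 0.14200 = 0.27408 m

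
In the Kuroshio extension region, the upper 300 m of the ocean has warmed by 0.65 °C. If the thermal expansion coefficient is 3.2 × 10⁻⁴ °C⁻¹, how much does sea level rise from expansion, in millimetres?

Δh ≈ 62.4 mm

Δh = αΔT·H = 3.2×10⁻⁴ × 0.65 × 300 = 0.06240 m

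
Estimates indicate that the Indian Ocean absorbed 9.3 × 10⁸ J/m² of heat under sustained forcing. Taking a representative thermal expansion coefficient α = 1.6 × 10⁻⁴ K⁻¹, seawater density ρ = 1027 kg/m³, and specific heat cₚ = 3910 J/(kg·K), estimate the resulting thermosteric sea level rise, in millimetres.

Δh = αQ/(ρcₚ) = 1.6×10⁻⁴ × 9.3×10⁸ / (1027 × 3910) ≈ 0.037056 m

37 mm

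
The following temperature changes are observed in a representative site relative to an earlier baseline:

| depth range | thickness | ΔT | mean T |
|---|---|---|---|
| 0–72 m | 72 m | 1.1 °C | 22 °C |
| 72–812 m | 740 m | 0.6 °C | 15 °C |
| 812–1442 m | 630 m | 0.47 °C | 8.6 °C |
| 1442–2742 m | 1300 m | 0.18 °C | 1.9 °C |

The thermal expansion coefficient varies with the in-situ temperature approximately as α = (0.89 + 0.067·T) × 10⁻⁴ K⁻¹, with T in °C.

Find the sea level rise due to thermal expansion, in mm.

Layer 1: α = (0.89 + 0.067×22)×10⁻⁴ = 2.364×10⁻⁴ K⁻¹
Layer 2: α = (0.89 + 0.067×15)×10⁻⁴ = 1.895×10⁻⁴ K⁻¹
Layer 3: α = (0.89 + 0.067×8.6)×10⁻⁴ = 1.4662×10⁻⁴ K⁻¹
Layer 4: α = (0.89 + 0.067×1.9)×10⁻⁴ = 1.0173×10⁻⁴ K⁻¹
0–72 m: 72 × 2.364×10⁻⁴ × 1.1 = 0.01872288 m
Layer 2: 0.6 × 740 × 1.895×10⁻⁴ = 0.084138 m
812–1442 m: 630 × 1.4662×10⁻⁴ × 0.47 = 0.043414182 m
1442–2742 m: 0.18 × 1.0173×10⁻⁴ × 1300 = 0.02380482 m
Δh = 0.01872288 + 0.084138 + 0.043414182 + 0.02380482 = 0.170079882 m

Δh = 170 mm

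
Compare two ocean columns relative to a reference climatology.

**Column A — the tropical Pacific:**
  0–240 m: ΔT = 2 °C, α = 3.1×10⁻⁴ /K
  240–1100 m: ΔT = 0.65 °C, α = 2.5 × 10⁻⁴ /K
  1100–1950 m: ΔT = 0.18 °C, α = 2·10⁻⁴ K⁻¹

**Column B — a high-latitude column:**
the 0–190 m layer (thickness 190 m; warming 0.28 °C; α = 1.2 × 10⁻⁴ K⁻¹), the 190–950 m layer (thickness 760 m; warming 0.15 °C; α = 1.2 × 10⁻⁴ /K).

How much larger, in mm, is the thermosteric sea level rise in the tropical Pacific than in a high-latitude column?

A 240 × 2 × 3.1×10⁻⁴ = 0.14880 m
A 240–1100 m: 2.5×10⁻⁴ × 860 × 0.65 = 0.13975 m
A 1100–1950 m: 850 × 2×10⁻⁴ × 0.18 = 0.03060 m
A total: 0.31915 m
B 190 × 1.2×10⁻⁴ × 0.28 = 0.006384 m
B 190–950 m: 760 × 1.2×10⁻⁴ × 0.15 = 0.01368 m
B total: 0.020064 m
Difference: 0.31915 − 0.020064 = 0.299086 m

Δh_A − Δh_B ≈ 299 mm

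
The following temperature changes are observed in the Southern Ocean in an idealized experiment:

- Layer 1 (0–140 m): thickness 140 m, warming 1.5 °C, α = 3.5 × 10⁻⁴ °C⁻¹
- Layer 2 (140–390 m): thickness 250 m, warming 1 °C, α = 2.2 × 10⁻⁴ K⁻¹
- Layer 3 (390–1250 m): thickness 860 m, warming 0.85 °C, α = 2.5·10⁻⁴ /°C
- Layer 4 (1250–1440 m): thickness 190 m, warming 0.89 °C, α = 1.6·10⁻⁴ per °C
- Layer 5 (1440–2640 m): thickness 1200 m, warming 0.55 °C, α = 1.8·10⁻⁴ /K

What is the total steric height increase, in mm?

Layer 1: 1.5 × 3.5×10⁻⁴ × 140 = 0.07350 m
140–390 m: 1 × 2.2×10⁻⁴ × 250 = 0.05500 m
0.85 × 2.5×10⁻⁴ × 860 = 0.18275 m
190 × 1.6×10⁻⁴ × 0.89 = 0.027056 m
Layer 5: 1.8×10⁻⁴ × 0.55 × 1200 = 0.11880 m
Δh = 0.07350 + 0.05500 + 0.18275 + 0.027056 + 0.11880 = 0.457106 m

Δh ≈ 460 mm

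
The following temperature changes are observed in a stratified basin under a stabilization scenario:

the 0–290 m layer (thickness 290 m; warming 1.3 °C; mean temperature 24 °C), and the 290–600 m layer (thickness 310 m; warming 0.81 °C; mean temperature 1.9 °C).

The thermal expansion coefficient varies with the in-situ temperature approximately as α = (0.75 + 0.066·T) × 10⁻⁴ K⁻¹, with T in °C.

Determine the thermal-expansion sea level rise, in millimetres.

Layer 1: α = (0.75 + 0.066×24)×10⁻⁴ = 2.334×10⁻⁴ K⁻¹
Layer 2: α = (0.75 + 0.066×1.9)×10⁻⁴ = 0.8754×10⁻⁴ K⁻¹
1.3 × 2.334×10⁻⁴ × 290 = 0.0879918 m
290–600 m: 310 × 0.8754×10⁻⁴ × 0.81 = 0.021981294 m
Δh = 0.0879918 + 0.021981294 = 0.109973094 m

about 110 mm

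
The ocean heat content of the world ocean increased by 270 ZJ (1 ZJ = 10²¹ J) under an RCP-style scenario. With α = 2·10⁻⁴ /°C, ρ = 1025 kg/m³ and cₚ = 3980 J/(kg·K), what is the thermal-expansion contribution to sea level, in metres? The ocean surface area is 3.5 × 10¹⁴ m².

Per unit area: Q = 270×10²¹ / (3.5×10¹⁴) ≈ 7.714×10⁸ J/m²
Δh = αQ/(ρcₚ) = 2×10⁻⁴ × 7.714×10⁸ / (1025 × 3980) ≈ 0.037818 m

Δh = 0.0378 m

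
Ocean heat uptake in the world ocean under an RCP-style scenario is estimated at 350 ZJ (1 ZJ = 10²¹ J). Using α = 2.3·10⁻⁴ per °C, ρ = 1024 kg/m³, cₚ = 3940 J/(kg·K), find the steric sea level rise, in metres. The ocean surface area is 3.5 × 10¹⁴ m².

about 0.057 m

Per unit area: Q = 350×10²¹ / (3.5×10¹⁴) = 1×10⁹ J/m²
Δh = αQ/(ρcₚ) = 2.3×10⁻⁴ × 1×10⁹ / (1024 × 3940) ≈ 0.057007 m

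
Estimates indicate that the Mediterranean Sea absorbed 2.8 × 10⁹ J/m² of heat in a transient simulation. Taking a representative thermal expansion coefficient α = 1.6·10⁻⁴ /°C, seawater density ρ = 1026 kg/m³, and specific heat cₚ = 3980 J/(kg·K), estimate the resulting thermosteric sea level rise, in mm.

Δh = αQ/(ρcₚ) = 1.6×10⁻⁴ × 2.8×10⁹ / (1026 × 3980) ≈ 0.10971 m

110 mm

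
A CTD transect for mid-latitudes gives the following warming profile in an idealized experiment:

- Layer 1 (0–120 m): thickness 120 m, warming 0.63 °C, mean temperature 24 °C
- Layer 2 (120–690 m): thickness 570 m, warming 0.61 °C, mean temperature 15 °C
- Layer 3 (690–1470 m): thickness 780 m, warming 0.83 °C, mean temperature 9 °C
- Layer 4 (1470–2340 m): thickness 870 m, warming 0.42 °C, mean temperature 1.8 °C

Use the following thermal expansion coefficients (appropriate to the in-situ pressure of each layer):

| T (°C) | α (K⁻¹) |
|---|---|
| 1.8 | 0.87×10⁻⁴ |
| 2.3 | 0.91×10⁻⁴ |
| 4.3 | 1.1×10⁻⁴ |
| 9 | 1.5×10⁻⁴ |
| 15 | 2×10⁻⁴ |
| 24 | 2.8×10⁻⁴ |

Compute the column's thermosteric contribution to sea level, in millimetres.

Layer 1 at 24 °C → α = 2.8×10⁻⁴ K⁻¹
Layer 2 at 15 °C → α = 2×10⁻⁴ K⁻¹
Layer 3 at 9 °C → α = 1.5×10⁻⁴ K⁻¹
Layer 4 at 1.8 °C → α = 0.87×10⁻⁴ K⁻¹
120 × 0.63 × 2.8×10⁻⁴ = 0.021168 m
120–690 m: 570 × 2×10⁻⁴ × 0.61 = 0.06954 m
Layer 3: 780 × 0.83 × 1.5×10⁻⁴ = 0.09711 m
0.87×10⁻⁴ × 0.42 × 870 = 0.0317898 m
Δh = 0.021168 + 0.06954 + 0.09711 + 0.0317898 = 0.2196078 m

Δh ≈ 220 mm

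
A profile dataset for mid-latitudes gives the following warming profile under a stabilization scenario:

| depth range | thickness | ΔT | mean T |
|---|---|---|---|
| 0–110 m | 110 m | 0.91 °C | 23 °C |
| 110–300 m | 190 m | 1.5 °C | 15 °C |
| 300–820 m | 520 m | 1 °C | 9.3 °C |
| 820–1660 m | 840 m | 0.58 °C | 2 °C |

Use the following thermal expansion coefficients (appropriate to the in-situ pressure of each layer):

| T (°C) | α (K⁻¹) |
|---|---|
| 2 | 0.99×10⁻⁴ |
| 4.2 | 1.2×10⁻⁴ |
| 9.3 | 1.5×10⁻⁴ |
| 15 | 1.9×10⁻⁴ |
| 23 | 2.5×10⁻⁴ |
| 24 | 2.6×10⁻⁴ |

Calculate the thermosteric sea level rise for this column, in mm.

Δh ≈ 210 mm

Layer 1 at 23 °C → α = 2.5×10⁻⁴ K⁻¹
Layer 2 at 15 °C → α = 1.9×10⁻⁴ K⁻¹
Layer 3 at 9.3 °C → α = 1.5×10⁻⁴ K⁻¹
Layer 4 at 2 °C → α = 0.99×10⁻⁴ K⁻¹
Layer 1: 0.91 × 2.5×10⁻⁴ × 110 = 0.025025 m
110–300 m: 1.5 × 1.9×10⁻⁴ × 190 = 0.05415 m
Layer 3: 1 × 520 × 1.5×10⁻⁴ = 0.07800 m
0.99×10⁻⁴ × 840 × 0.58 = 0.0482328 m
Δh = 0.025025 + 0.05415 + 0.07800 + 0.0482328 = 0.2054078 m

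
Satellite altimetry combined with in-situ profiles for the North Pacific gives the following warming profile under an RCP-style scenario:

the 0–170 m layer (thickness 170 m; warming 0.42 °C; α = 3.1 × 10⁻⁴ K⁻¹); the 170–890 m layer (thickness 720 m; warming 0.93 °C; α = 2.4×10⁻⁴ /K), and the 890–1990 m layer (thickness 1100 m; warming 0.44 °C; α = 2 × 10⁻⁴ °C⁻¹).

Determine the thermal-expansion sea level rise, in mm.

280 mm of thermosteric rise

0–170 m: 3.1×10⁻⁴ × 170 × 0.42 = 0.022134 m
170–890 m: 2.4×10⁻⁴ × 720 × 0.93 = 0.160704 m
Layer 3: 1100 × 2×10⁻⁴ × 0.44 = 0.09680 m
Δh = 0.022134 + 0.160704 + 0.09680 = 0.279638 m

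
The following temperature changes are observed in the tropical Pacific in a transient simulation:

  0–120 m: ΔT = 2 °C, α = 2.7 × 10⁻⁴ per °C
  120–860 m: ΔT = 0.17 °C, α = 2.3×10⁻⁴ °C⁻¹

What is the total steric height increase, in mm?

Layer 1: 2 × 2.7×10⁻⁴ × 120 = 0.06480 m
0.17 × 740 × 2.3×10⁻⁴ = 0.028934 m
Δh = 0.06480 + 0.028934 = 0.093734 m

93.7 mm of thermosteric rise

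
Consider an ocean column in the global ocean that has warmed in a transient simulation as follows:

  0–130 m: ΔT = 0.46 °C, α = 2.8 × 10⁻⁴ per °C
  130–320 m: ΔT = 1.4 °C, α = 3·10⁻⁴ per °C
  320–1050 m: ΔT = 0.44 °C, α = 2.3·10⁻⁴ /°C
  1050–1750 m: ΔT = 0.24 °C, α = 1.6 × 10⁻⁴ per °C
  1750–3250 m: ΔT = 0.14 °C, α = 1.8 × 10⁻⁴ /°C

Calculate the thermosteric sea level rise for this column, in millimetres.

about 240 mm

2.8×10⁻⁴ × 130 × 0.46 = 0.016744 m
130–320 m: 3×10⁻⁴ × 1.4 × 190 = 0.07980 m
320–1050 m: 2.3×10⁻⁴ × 0.44 × 730 = 0.073876 m
1050–1750 m: 700 × 1.6×10⁻⁴ × 0.24 = 0.02688 m
Layer 5: 1500 × 1.8×10⁻⁴ × 0.14 = 0.03780 m
Δh = 0.016744 + 0.07980 + 0.073876 + 0.02688 + 0.03780 = 0.23510 m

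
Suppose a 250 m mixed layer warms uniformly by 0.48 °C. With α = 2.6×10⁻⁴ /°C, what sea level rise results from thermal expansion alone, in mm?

Δh = αΔT·H = 2.6×10⁻⁴ × 0.48 × 250 = 0.03120 m

31 mm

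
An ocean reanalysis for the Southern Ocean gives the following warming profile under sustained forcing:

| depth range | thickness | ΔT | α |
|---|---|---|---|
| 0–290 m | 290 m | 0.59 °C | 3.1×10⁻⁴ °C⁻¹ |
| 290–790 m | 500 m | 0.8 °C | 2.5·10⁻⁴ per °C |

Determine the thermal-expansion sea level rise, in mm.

150 mm

290 × 3.1×10⁻⁴ × 0.59 = 0.053041 m
2.5×10⁻⁴ × 0.8 × 500 = 0.10000 m
Δh = 0.053041 + 0.10000 = 0.153041 m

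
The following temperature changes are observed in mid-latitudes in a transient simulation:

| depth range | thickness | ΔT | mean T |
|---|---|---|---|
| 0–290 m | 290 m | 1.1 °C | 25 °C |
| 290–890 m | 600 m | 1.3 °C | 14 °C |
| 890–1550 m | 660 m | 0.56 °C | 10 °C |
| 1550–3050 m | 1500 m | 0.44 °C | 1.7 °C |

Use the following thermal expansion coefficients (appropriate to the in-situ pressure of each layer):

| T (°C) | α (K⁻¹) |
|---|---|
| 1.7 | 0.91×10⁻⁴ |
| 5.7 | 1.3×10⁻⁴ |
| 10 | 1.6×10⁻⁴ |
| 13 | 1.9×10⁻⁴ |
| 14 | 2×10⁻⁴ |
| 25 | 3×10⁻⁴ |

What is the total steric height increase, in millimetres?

Layer 1 at 25 °C → α = 3×10⁻⁴ K⁻¹
Layer 2 at 14 °C → α = 2×10⁻⁴ K⁻¹
Layer 3 at 10 °C → α = 1.6×10⁻⁴ K⁻¹
Layer 4 at 1.7 °C → α = 0.91×10⁻⁴ K⁻¹
290 × 1.1 × 3×10⁻⁴ = 0.09570 m
1.3 × 2×10⁻⁴ × 600 = 0.15600 m
Layer 3: 660 × 1.6×10⁻⁴ × 0.56 = 0.059136 m
0.91×10⁻⁴ × 1500 × 0.44 = 0.06006 m
Δh = 0.09570 + 0.15600 + 0.059136 + 0.06006 = 0.370896 m ≈ 371 mm

about 371 mm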